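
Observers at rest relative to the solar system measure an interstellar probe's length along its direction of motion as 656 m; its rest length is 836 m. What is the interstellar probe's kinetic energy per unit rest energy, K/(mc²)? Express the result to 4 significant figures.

0.2744

From L = L₀/γ: γ = 836/656 = 1.27439.
Since K = (γ−1)mc², K/(mc²) = 1.27439 − 1 = 0.2744.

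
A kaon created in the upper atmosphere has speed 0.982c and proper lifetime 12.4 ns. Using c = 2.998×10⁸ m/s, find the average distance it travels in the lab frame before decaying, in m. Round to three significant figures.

19.3 m

β² = 0.964324, so γ = 1/√0.035676 = 5.2943.
Lab-frame lifetime: Δt = γτ = 5.2943 × 12.4 ns = 65.649 ns.
Distance: d = vΔt = 0.982 × 2.998×10⁸ m/s × 6.5649×10^-8 s = 19.3 m.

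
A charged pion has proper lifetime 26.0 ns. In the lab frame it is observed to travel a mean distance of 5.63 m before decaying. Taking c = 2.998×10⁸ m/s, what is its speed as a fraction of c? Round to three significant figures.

0.586c

d = βγcτ ⇒ βγ = d/(cτ) = 5.630 m / (7.7948 m) = 0.72228.
β = (βγ)/√(1+(βγ)²) = 0.72228/√1.521688 = 0.586.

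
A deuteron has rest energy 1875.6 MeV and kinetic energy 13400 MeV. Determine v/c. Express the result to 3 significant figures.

K = (γ−1)mc², so γ = 1 + 13400/1875.6 = 8.1444.
Then v/c = √(1 − γ⁻²) = √(1 − 0.0150759) = √0.9849241 = 0.992.

0.992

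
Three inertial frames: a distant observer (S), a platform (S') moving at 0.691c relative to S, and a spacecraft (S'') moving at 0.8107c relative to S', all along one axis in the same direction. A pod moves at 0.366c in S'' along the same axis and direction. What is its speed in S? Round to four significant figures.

First combine the pod and spacecraft (S''→S'): u₁ = (0.366 + 0.8107)/(1 + 0.366×0.8107) = 1.1767/1.2967162 = 0.90745.
Then combine with the platform (S'→S): u = (0.90745 + 0.691)/(1 + 0.90745×0.691) = 1.59845/1.62704795 = 0.98242.

0.9824c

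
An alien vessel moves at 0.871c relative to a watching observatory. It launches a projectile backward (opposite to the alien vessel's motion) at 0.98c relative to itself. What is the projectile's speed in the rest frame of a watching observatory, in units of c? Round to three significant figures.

Relativistic velocity addition: u = (u' + v)/(1 + u'v/c²), with u' = −0.98c and v = 0.871c.
Numerator: −0.98 + 0.871 = −0.109. Denominator: 1 + (−0.98)(0.871) = 0.14642.
u = −0.109/0.14642 = −0.74443, so the speed is 0.744c.

0.744c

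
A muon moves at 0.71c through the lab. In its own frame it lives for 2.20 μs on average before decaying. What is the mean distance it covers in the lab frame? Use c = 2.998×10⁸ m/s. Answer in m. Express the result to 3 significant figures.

γ = 1/√(1 − β²) = 1/√(1 − 0.5041) = 1/√0.4959 = 1/0.704202 = 1.42.
Lab-frame lifetime: Δt = γτ = 1.42 × 2.20 μs = 3.124 μs.
Distance: d = vΔt = 0.71 × 2.998×10⁸ m/s × 3.1240×10^-6 s = 665 m.

665 m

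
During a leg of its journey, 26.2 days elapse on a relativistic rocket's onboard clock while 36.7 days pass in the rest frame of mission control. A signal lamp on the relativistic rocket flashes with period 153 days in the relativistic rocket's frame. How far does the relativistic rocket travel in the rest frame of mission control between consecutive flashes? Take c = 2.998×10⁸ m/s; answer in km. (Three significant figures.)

3.89×10^12 km

The time-dilation ratio gives γ = 36.7/26.2 = 1.40076.
β = √(1 − 1/γ²) = 0.70025. Lab-frame period = γτ = 1.40076×153 days = 214.32 days. Distance = βc × γτ = 0.70025 × 2.998×10⁸ m/s × 18517248 s = 3.8874×10^15 m = 3.89×10^12 km.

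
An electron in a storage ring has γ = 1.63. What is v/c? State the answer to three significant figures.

0.790

β = √(1 − 1/γ²) = √(1 − 1/2.6569) = √0.623622 = 0.790.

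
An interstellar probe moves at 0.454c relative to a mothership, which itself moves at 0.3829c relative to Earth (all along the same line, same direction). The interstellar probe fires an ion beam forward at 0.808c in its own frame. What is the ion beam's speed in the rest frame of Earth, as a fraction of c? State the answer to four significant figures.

0.9650c

Apply u = (u'+v)/(1+u'v) twice. Ion beam in the mothership frame: (0.808+0.454)/(1+0.808·0.454) = 1.262/1.366832 = 0.9233c.
That velocity, transformed to the rest frame of Earth: (0.9233+0.3829)/(1+0.9233·0.3829) = 1.3062/1.35353157 = 0.96503c.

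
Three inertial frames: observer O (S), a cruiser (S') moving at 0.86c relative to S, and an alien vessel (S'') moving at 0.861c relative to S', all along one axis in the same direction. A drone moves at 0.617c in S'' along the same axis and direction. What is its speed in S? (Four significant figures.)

First combine the drone and alien vessel (S''→S'): u₁ = (0.617 + 0.861)/(1 + 0.617×0.861) = 1.478/1.531237 = 0.96523.
Then combine with the cruiser (S'→S): u = (0.96523 + 0.86)/(1 + 0.96523×0.86) = 1.82523/1.8300978 = 0.99734.

0.9973c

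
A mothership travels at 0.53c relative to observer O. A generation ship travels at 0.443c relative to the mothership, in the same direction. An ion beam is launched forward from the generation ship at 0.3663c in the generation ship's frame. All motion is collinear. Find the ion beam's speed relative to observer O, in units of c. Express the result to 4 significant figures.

First combine the ion beam and generation ship (S''→S'): u₁ = (0.3663 + 0.443)/(1 + 0.3663×0.443) = 0.8093/1.1622709 = 0.69631.
Then combine with the mothership (S'→S): u = (0.69631 + 0.53)/(1 + 0.69631×0.53) = 1.22631/1.3690443 = 0.89574.

0.8957c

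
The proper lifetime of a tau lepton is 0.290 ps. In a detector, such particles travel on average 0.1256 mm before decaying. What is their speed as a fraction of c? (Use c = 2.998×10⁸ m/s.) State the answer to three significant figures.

0.822c

d = βγcτ ⇒ βγ = d/(cτ) = 1.256×10^-4 m / (8.6942×10^-5 m) = 1.4446.
β = (βγ)/√(1+(βγ)²) = 1.4446/√3.08687 = 0.822.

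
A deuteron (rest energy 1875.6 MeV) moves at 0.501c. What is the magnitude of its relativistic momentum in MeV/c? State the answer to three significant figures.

1090 MeV/c

γ = 1/√(1 − β²) = 1/√(1 − 0.251001) = 1/√0.748999 = 1/0.865447 = 1.1555.
Momentum: p = γβ·mc = 1.1555 × 0.501 × 1875.6 MeV/c = 1090 MeV/c.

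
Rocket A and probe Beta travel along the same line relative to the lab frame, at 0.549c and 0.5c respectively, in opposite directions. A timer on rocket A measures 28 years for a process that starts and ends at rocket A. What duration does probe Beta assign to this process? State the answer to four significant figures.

49.30 years

Transform rocket A's velocity into probe Beta's frame: (0.549 + 0.5)/(1 + 0.549·0.5) = 1.049/1.2745, so the relative speed is 0.82307c.
At |u| = 0.82307c, γ = (1 − 0.677444)^(−1/2) = 1.7607.
The clock on rocket A records proper time, so probe Beta measures Δt = γΔτ = 1.7607 × 28 = 49.30 years.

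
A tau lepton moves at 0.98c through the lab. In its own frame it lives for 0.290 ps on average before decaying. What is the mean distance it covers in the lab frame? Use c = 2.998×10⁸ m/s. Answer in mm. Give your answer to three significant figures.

0.428 mm

γ = 1/√(1 − β²) = 1/√(1 − 0.9604) = 1/√0.0396 = 1/0.198997 = 5.0252.
Lab-frame lifetime: Δt = γτ = 5.0252 × 0.290 ps = 1.4573 ps.
Distance: d = vΔt = 0.98 × 2.998×10⁸ m/s × 1.4573×10^-12 s = 4.28×10^-4 m = 0.428 mm.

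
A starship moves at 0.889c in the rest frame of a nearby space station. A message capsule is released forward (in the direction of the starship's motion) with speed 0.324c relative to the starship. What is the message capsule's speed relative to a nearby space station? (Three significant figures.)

0.942c

Relativistic velocity addition: u = (u' + v)/(1 + u'v/c²), with u' = 0.324c and v = 0.889c.
Numerator: 0.324 + 0.889 = 1.213. Denominator: 1 + (0.324)(0.889) = 1.288036.
u = 1.213/1.288036 = 0.94174, so the speed is 0.942c.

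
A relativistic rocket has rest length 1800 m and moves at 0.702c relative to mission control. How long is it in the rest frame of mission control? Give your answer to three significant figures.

Lorentz factor: γ = (1 − 0.492804)^(−1/2) = 1.4041.
Length contraction: L = L₀/γ = 1800/1.4041 = 1280 m.

1280 m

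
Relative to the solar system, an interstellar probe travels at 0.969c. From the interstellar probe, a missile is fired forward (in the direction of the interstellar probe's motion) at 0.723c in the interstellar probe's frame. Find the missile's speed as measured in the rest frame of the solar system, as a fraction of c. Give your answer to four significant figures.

0.9950c

Relativistic velocity addition: u = (u' + v)/(1 + u'v/c²), with u' = 0.723c and v = 0.969c.
Numerator: 0.723 + 0.969 = 1.692. Denominator: 1 + (0.723)(0.969) = 1.700587.
u = 1.692/1.700587 = 0.99495, so the speed is 0.9950c.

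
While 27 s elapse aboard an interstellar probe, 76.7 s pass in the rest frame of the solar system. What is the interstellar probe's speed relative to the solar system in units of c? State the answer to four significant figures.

0.9360c

γ = Δt/Δτ = 76.7/27 = 2.8407.
β = √(1 − 1/γ²) = √(1 − 0.123922) = √0.876078 = 0.9360.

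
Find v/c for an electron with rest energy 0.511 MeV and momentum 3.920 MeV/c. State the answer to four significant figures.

0.9916

pc/(mc²) = 3.920/0.511 = 7.6712 = βγ = β/√(1−β²).
So β² = x²/(1 + x²) with x = 7.6712: x² = 58.8473, β² = 58.8473/59.8473 = 0.983291, β = 0.9916.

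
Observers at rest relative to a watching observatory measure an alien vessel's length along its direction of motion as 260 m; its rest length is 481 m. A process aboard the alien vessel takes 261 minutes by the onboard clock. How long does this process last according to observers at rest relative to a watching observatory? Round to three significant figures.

From L = L₀/γ: γ = 481/260 = 1.85.
The same γ dilates the second interval: 1.85 × 261 minutes = 483 minutes.

483 minutes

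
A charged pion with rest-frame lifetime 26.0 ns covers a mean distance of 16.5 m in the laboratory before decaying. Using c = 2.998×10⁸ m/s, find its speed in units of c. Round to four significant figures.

0.9042c

Lab distance = (lab lifetime)·v = γτ·βc, so βγ = d/(cτ) = 16.50/(2.998×10⁸ × 2.600×10^-8) = 2.1168.
With βγ = 2.1168: γ² = 1 + (βγ)² = 5.48084, and β = (βγ)/γ = 2.1168/2.34112 = 0.9042.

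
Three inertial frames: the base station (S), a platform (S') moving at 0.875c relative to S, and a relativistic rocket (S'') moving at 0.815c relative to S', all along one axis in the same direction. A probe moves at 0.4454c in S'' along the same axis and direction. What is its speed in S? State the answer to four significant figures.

First combine the probe and relativistic rocket (S''→S'): u₁ = (0.4454 + 0.815)/(1 + 0.4454×0.815) = 1.2604/1.363001 = 0.92472.
Then combine with the platform (S'→S): u = (0.92472 + 0.875)/(1 + 0.92472×0.875) = 1.79972/1.80913 = 0.9948.

0.9948c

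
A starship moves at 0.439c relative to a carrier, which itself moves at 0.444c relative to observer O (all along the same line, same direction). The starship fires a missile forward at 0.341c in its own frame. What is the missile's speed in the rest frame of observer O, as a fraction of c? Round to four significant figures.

First combine the missile and starship (S''→S'): u₁ = (0.341 + 0.439)/(1 + 0.341×0.439) = 0.78/1.149699 = 0.67844.
Then combine with the carrier (S'→S): u = (0.67844 + 0.444)/(1 + 0.67844×0.444) = 1.12244/1.30122736 = 0.8626.

0.8626c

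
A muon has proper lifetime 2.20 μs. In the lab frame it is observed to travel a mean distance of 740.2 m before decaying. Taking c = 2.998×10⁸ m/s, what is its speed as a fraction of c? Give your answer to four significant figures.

Lab distance = (lab lifetime)·v = γτ·βc, so βγ = d/(cτ) = 740.2/(2.998×10⁸ × 2.200×10^-6) = 1.1223.
With βγ = 1.1223: γ² = 1 + (βγ)² = 2.25956, and β = (βγ)/γ = 1.1223/1.50318 = 0.7466.

0.7466c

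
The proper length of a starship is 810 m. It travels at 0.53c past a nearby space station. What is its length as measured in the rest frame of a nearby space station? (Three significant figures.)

687 m

With β = 0.53, γ = 1/√(1 − 0.53²) = 1/√0.7191 = 1.1792.
Length contraction: L = L₀/γ = 810/1.1792 = 687 m.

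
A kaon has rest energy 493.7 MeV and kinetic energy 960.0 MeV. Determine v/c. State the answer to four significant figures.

γ = 1 + K/(mc²) = 1 + 960.0/493.7 = 2.9445.
β = √(1 − 1/γ²) = √(1 − 0.115339) = √0.884661 = 0.9406.

0.9406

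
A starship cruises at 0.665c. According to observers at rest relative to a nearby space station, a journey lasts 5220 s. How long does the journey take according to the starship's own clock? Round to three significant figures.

3900 s

γ = 1/√(1 − β²) = 1/√(1 − 0.442225) = 1/√0.557775 = 1/0.746843 = 1.339.
The starship's clock runs slow as seen from a nearby space station, so Δτ = Δt/γ = 5220/1.339 = 3900 s.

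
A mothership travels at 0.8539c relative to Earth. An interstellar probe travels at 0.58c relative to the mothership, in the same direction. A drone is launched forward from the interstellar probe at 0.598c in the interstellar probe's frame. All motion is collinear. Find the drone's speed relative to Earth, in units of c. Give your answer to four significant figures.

Compose velocities in two stages. Stage 1 (into S'): u₁ = (0.598+0.58)/(1+0.598×0.58) = 0.87464.
Stage 2 (into S): u = (0.87464+0.8539)/(1+0.87464×0.8539) = 0.98952, so the speed is 0.9895c.

0.9895c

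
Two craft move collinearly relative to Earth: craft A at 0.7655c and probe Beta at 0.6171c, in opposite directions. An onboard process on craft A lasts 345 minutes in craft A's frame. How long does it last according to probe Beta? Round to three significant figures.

1000 minutes

Speed of craft A in probe Beta's frame: u = (v_A + v_B)/(1 + v_A v_B/c²) = (0.7655 + 0.6171)/(1 + 0.7655×0.6171) = 1.3826/1.47239005 = 0.93902; |u| = 0.93902c.
γ for this relative speed: γ = 1/√(1 − 0.881759) = 2.9081.
The clock on craft A records proper time, so probe Beta measures Δt = γΔτ = 2.9081 × 345 = 1000 minutes.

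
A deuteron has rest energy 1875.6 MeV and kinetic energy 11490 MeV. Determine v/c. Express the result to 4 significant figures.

0.9901

γ = 1 + K/(mc²) = 1 + 11490/1875.6 = 7.126.
β = √(1 − 1/γ²) = √(1 − 0.0196928) = √0.9803072 = 0.9901.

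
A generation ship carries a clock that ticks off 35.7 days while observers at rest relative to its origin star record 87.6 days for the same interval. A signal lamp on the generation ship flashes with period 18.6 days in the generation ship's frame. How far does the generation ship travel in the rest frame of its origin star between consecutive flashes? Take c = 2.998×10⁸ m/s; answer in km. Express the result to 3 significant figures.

From Δt = γΔτ: γ = 87.6/35.7 = 2.45378.
β = √(1 − 1/γ²) = 0.91319. Lab-frame period = γτ = 2.45378×18.6 days = 45.64 days. Distance = βc × γτ = 0.91319 × 2.998×10⁸ m/s × 3943296 s = 1.0796×10^15 m = 1.08×10^12 km.

1.08×10^12 km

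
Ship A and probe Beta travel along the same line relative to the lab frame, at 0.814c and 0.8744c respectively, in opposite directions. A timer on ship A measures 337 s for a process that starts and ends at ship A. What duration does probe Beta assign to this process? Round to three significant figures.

2050 s

Speed of ship A in probe Beta's frame: u = (v_A + v_B)/(1 + v_A v_B/c²) = (0.814 + 0.8744)/(1 + 0.814×0.8744) = 1.6884/1.7117616 = 0.98635; |u| = 0.98635c.
γ for this relative speed: γ = 1/√(1 − 0.972886) = 6.073.
The clock on ship A records proper time, so probe Beta measures Δt = γΔτ = 6.073 × 337 = 2050 s.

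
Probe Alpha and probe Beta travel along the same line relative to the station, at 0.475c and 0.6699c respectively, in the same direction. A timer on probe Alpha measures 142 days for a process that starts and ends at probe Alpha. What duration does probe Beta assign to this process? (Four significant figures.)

148.2 days

Transform probe Alpha's velocity into probe Beta's frame: (0.475 − 0.6699)/(1 − 0.475·0.6699) = −0.1949/0.6817975, so the relative speed is 0.28586c.
γ for this relative speed: γ = 1/√(1 − 0.0817159) = 1.0435.
Probe Alpha's interval is proper; time dilation gives Δt_B = γΔτ = 1.0435 × 142 days = 148.2 days.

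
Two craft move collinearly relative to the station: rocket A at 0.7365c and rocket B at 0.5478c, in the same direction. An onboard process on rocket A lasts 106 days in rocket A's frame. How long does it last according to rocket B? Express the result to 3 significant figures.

Speed of rocket A in rocket B's frame: u = (v_A − v_B)/(1 − v_A v_B/c²) = (0.7365 − 0.5478)/(1 − 0.7365×0.5478) = 0.1887/0.5965453 = 0.31632; |u| = 0.31632c.
At |u| = 0.31632c, γ = (1 − 0.100058)^(−1/2) = 1.0541.
The clock on rocket A records proper time, so rocket B measures Δt = γΔτ = 1.0541 × 106 = 112 days.

112 days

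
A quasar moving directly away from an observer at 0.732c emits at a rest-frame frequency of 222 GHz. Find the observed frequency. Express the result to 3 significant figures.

87.3 GHz

Relativistic Doppler (source moving away): f_obs = f_src · √((1−β)/(1+β)).
With β = 0.732: factor = √(0.268/1.732) = 0.39336.
f_obs = 222 × 0.39336 = 87.3 GHz.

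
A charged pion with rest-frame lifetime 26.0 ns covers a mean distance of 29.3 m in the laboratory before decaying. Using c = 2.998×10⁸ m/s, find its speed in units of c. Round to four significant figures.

d = βγcτ ⇒ βγ = d/(cτ) = 29.30 m / (7.7948 m) = 3.7589.
β = (βγ)/√(1+(βγ)²) = 3.7589/√15.1293 = 0.9664.

0.9664c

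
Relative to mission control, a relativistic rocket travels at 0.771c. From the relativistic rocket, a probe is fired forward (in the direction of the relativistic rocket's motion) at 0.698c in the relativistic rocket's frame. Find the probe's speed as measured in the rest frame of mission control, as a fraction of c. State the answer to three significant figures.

In units of c, u = (u' + v)/(1 + u'v) with u' = 0.698 and v = 0.771.
Numerator: 0.698 + 0.771 = 1.469. Denominator: 1 + (0.698)(0.771) = 1.538158.
u = 1.469/1.538158 = 0.95504, so the speed is 0.955c.

0.955c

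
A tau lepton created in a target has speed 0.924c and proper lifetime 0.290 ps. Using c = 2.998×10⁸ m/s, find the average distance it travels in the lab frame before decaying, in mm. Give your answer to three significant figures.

With β = 0.924, γ = 1/√(1 − 0.924²) = 1/√0.146224 = 2.6151.
Lab-frame lifetime: Δt = γτ = 2.6151 × 0.290 ps = 0.75838 ps.
Distance: d = vΔt = 0.924 × 2.998×10⁸ m/s × 7.5838×10^-13 s = 2.10×10^-4 m = 0.210 mm.

0.210 mm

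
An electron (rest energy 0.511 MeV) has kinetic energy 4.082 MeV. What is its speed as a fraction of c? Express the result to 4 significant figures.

K = (γ−1)mc², so γ = 1 + 4.082/0.511 = 8.9883.
Then v/c = √(1 − γ⁻²) = √(1 − 0.0123778) = √0.9876222 = 0.9938.

0.9938c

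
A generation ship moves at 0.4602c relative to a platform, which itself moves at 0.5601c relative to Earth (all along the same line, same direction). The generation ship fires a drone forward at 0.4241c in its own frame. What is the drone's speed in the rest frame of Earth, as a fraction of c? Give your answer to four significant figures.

0.9191c

Apply u = (u'+v)/(1+u'v) twice. Drone in the platform frame: (0.4241+0.4602)/(1+0.4241·0.4602) = 0.8843/1.19517082 = 0.73989c.
That velocity, transformed to the rest frame of Earth: (0.73989+0.5601)/(1+0.73989·0.5601) = 1.29999/1.414412389 = 0.9191c.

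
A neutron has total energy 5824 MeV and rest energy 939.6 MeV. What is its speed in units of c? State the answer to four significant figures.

γ = E/(mc²) = 5824/939.6 = 6.1984.
β = √(1 − 1/γ²) = √(1 − 0.026028) = √0.973972 = 0.9869.

0.9869c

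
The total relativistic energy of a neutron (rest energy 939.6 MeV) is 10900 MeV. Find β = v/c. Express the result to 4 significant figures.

0.9963

Total energy E = γmc² gives γ = 10900/939.6 = 11.601.
Hence β = √(1 − 1/γ²) = √(1 − 0.00743035) = √0.99256965 = 0.9963.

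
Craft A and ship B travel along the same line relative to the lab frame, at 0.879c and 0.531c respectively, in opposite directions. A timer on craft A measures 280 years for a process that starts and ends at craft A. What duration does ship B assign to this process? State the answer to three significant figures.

1020 years

Transform craft A's velocity into ship B's frame: (0.879 + 0.531)/(1 + 0.879·0.531) = 1.41/1.466749, so the relative speed is 0.96131c.
γ for this relative speed: γ = 1/√(1 − 0.924117) = 3.6302.
The clock on craft A records proper time, so ship B measures Δt = γΔτ = 3.6302 × 280 = 1020 years.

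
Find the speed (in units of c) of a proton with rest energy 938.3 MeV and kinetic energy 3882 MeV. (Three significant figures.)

0.981c

γ = 1 + K/(mc²) = 1 + 3882/938.3 = 5.1373.
β = √(1 − 1/γ²) = √(1 − 0.0378905) = √0.9621095 = 0.981.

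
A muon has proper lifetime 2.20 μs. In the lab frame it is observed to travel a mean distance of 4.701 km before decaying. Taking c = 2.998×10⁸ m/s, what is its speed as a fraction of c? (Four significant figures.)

d = βγcτ ⇒ βγ = d/(cτ) = 4701 m / (659.56 m) = 7.1275.
β = (βγ)/√(1+(βγ)²) = 7.1275/√51.8013 = 0.9903.

0.9903c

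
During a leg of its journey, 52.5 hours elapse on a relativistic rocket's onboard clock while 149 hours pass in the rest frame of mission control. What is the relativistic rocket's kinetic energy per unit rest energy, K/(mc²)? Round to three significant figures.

The time-dilation ratio gives γ = 149/52.5 = 2.8381.
K/(mc²) = γ − 1 = 2.8381 − 1 = 1.84.

1.84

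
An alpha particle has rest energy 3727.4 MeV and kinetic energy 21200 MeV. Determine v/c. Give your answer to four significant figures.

K = (γ−1)mc², so γ = 1 + 21200/3727.4 = 6.6876.
Then v/c = √(1 − γ⁻²) = √(1 − 0.0223594) = √0.9776406 = 0.9888.

0.9888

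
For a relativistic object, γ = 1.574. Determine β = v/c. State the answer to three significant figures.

β = √(1 − 1/γ²) = √(1 − 1/2.477476) = √0.596363 = 0.772.

0.772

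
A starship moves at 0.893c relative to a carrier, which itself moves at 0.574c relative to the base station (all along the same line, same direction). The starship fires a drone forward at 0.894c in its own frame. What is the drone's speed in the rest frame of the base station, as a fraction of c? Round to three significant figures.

0.998c

First combine the drone and starship (S''→S'): u₁ = (0.894 + 0.893)/(1 + 0.894×0.893) = 1.787/1.798342 = 0.99369.
Then combine with the carrier (S'→S): u = (0.99369 + 0.574)/(1 + 0.99369×0.574) = 1.56769/1.57037806 = 0.99829.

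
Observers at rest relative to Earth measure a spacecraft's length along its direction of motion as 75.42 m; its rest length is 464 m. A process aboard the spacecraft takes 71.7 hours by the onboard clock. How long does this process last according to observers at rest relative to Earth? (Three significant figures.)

441 hours

From L = L₀/γ: γ = 464/75.42 = 6.15221.
Δt = γΔτ = 6.15221 × 71.7 = 441 hours.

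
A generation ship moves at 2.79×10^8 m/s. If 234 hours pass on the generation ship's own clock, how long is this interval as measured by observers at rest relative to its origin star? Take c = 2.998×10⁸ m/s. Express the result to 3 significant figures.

639 hours

β = v/c = (2.79×10^8 m/s)/(2.998×10⁸ m/s) = 0.93062.
With β = 0.93062, γ = 1/√(1 − 0.93062²) = 1/√0.1339464156 = 2.7323.
Time dilation: Δt = γ·Δτ = 2.7323 × 234 = 639 hours.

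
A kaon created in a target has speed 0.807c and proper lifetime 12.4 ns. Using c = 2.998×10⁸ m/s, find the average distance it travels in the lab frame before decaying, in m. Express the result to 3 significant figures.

γ = 1/√(1 − β²) = 1/√(1 − 0.651249) = 1/√0.348751 = 1/0.590551 = 1.6933.
Lab-frame lifetime: Δt = γτ = 1.6933 × 12.4 ns = 20.997 ns.
Distance: d = vΔt = 0.807 × 2.998×10⁸ m/s × 2.0997×10^-8 s = 5.08 m.

5.08 m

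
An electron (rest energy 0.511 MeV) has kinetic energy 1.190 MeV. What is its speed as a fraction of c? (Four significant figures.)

0.9538c

K = (γ−1)mc², so γ = 1 + 1.190/0.511 = 3.3288.
Then v/c = √(1 − γ⁻²) = √(1 − 0.0902453) = √0.9097547 = 0.9538.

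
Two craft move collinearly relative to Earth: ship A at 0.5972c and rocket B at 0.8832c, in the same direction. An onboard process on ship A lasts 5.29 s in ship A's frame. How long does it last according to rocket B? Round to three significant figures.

6.65 s

Transform ship A's velocity into rocket B's frame: (0.5972 − 0.8832)/(1 − 0.5972·0.8832) = −0.286/0.47255296, so the relative speed is 0.60522c.
γ for this relative speed: γ = 1/√(1 − 0.366291) = 1.2562.
The clock on ship A records proper time, so rocket B measures Δt = γΔτ = 1.2562 × 5.29 = 6.65 s.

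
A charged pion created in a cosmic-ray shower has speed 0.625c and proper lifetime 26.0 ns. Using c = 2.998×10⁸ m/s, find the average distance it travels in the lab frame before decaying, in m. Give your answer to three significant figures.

6.24 m

β² = 0.390625, so γ = 1/√0.609375 = 1.281.
Lab-frame lifetime: Δt = γτ = 1.281 × 26.0 ns = 33.306 ns.
Distance: d = vΔt = 0.625 × 2.998×10⁸ m/s × 3.3306×10^-8 s = 6.24 m.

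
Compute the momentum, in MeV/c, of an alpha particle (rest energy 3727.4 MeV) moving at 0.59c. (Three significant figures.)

2720 MeV/c

With β = 0.59, γ = 1/√(1 − 0.59²) = 1/√0.6519 = 1.2385.
Momentum: p = γβ·mc = 1.2385 × 0.59 × 3727.4 MeV/c = 2720 MeV/c.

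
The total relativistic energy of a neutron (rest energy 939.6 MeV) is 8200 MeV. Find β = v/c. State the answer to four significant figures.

0.9934

Total energy E = γmc² gives γ = 8200/939.6 = 8.7271.
Hence β = √(1 − 1/γ²) = √(1 − 0.0131299) = √0.9868701 = 0.9934.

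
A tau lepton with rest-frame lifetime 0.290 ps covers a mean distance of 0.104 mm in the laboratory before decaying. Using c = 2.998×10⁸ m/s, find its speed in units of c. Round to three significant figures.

Lab distance = (lab lifetime)·v = γτ·βc, so βγ = d/(cτ) = 1.040×10^-4/(2.998×10⁸ × 2.900×10^-13) = 1.1962.
With βγ = 1.1962: γ² = 1 + (βγ)² = 2.43089, and β = (βγ)/γ = 1.1962/1.55913 = 0.767.

0.767c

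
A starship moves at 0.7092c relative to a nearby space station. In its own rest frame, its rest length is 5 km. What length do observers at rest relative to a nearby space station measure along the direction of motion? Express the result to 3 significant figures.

3.53 km

Lorentz factor: γ = (1 − 0.50296464)^(−1/2) = 1.4184.
Length contraction: L = L₀/γ = 5/1.4184 = 3.53 km.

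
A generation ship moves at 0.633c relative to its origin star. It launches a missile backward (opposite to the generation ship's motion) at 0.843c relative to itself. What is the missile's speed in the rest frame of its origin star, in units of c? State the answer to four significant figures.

0.4503c

In units of c, u = (u' + v)/(1 + u'v) with u' = −0.843 and v = 0.633.
Numerator: −0.843 + 0.633 = −0.21. Denominator: 1 + (−0.843)(0.633) = 0.466381.
u = −0.21/0.466381 = −0.45028, so the speed is 0.4503c.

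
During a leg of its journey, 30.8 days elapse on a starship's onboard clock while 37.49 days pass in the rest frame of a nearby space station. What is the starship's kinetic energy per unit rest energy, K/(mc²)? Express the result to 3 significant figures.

0.217

The time-dilation ratio gives γ = 37.49/30.8 = 1.21721.
Since K = (γ−1)mc², K/(mc²) = 1.21721 − 1 = 0.217.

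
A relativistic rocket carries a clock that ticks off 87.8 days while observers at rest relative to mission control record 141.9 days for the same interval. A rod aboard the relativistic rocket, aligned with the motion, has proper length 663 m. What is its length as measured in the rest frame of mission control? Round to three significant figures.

The time-dilation ratio gives γ = 141.9/87.8 = 1.61617.
The rod contracts by the same γ: 663 m / 1.61617 = 410 m.

410 m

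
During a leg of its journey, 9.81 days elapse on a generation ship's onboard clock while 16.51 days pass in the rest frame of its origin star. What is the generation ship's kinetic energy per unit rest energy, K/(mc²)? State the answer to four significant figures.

The time-dilation ratio gives γ = 16.51/9.81 = 1.68298.
K/(mc²) = γ − 1 = 1.68298 − 1 = 0.6830.

0.6830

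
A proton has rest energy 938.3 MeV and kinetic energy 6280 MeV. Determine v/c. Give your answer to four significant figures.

K = (γ−1)mc², so γ = 1 + 6280/938.3 = 7.693.
Then v/c = √(1 − γ⁻²) = √(1 − 0.016897) = √0.983103 = 0.9915.

0.9915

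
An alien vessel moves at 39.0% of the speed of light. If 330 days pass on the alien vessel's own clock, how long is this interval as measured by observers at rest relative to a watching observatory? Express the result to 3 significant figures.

358 days

γ = 1/√(1 − β²) = 1/√(1 − 0.1521) = 1/√0.8479 = 1/0.920815 = 1.086.
The onboard clock measures proper time, so the interval in the rest frame of a watching observatory is dilated: Δt = γ·Δτ = 1.086 × 330 days = 358 days.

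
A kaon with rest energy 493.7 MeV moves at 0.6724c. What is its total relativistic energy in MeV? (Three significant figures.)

667 MeV

With β = 0.6724, γ = 1/√(1 − 0.6724²) = 1/√0.54787824 = 1.351.
Total energy: E = γmc² = 1.351 × 493.7 MeV = 667 MeV.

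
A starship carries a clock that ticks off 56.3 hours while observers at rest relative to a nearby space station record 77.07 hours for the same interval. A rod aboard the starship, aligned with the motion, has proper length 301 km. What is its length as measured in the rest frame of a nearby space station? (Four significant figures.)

The time-dilation ratio gives γ = 77.07/56.3 = 1.36892.
The rod contracts by the same γ: 301 km / 1.36892 = 219.9 km.

219.9 km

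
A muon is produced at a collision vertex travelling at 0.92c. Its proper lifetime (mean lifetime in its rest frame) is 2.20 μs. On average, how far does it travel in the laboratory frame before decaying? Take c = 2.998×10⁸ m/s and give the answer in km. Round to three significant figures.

1.55 km

Lorentz factor: γ = (1 − 0.8464)^(−1/2) = 2.5516.
Lab-frame lifetime: Δt = γτ = 2.5516 × 2.20 μs = 5.6135 μs.
Distance: d = vΔt = 0.92 × 2.998×10⁸ m/s × 5.6135×10^-6 s = 1550 m = 1.55 km.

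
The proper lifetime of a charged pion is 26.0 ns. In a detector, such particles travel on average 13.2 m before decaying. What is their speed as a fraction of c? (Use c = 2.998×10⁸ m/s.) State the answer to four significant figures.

d = βγcτ ⇒ βγ = d/(cτ) = 13.20 m / (7.7948 m) = 1.6934.
β = (βγ)/√(1+(βγ)²) = 1.6934/√3.8676 = 0.8611.

0.8611c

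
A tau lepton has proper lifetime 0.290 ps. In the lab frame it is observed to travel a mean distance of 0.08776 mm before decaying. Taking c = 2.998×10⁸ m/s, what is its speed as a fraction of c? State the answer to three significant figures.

Let x = d/(cτ) = 8.776×10^-5 m / (2.998×10⁸ m/s × 2.900×10^-13 s) = 1.0094. Since d = βγcτ, x = βγ = β/√(1−β²).
Solving: β² = x²/(1+x²) = 1.01889/2.01889 = 0.504678, so β = 0.710.

0.710c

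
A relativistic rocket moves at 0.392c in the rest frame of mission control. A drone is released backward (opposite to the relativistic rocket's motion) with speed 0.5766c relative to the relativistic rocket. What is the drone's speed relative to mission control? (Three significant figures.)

In units of c, u = (u' + v)/(1 + u'v) with u' = −0.5766 and v = 0.392.
Numerator: −0.5766 + 0.392 = −0.1846. Denominator: 1 + (−0.5766)(0.392) = 0.7739728.
u = −0.1846/0.7739728 = −0.23851, so the speed is 0.239c.

0.239c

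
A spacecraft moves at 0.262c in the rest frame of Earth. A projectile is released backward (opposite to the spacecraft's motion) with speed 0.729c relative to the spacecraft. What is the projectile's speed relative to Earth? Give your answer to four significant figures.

In units of c, u = (u' + v)/(1 + u'v) with u' = −0.729 and v = 0.262.
Numerator: −0.729 + 0.262 = −0.467. Denominator: 1 + (−0.729)(0.262) = 0.809002.
u = −0.467/0.809002 = −0.57725, so the speed is 0.5773c.

0.5773c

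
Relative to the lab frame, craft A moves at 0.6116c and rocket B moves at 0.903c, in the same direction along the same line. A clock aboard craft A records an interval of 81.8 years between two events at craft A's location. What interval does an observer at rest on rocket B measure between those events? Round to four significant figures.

107.7 years

Transform craft A's velocity into rocket B's frame: (0.6116 − 0.903)/(1 − 0.6116·0.903) = −0.2914/0.4477252, so the relative speed is 0.65085c.
γ for this relative speed: γ = 1/√(1 − 0.423606) = 1.3172.
Craft A's interval is proper; time dilation gives Δt_B = γΔτ = 1.3172 × 81.8 years = 107.7 years.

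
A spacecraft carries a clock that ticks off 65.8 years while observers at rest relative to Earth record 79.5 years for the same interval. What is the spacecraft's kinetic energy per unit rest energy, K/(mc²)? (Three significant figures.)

0.208

γ = Δt/Δτ = 79.5/65.8 = 1.20821.
Since K = (γ−1)mc², K/(mc²) = 1.20821 − 1 = 0.208.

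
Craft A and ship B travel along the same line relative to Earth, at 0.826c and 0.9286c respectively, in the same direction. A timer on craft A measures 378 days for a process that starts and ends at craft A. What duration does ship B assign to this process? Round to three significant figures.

Transform craft A's velocity into ship B's frame: (0.826 − 0.9286)/(1 − 0.826·0.9286) = −0.1026/0.2329764, so the relative speed is 0.44039c.
At |u| = 0.44039c, γ = (1 − 0.193943)^(−1/2) = 1.1138.
The clock on craft A records proper time, so ship B measures Δt = γΔτ = 1.1138 × 378 = 421 days.

421 days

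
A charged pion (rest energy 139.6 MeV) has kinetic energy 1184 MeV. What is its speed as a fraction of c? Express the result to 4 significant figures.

0.9944c

K = (γ−1)mc², so γ = 1 + 1184/139.6 = 9.4814.
Then v/c = √(1 − γ⁻²) = √(1 − 0.0111238) = √0.9888762 = 0.9944.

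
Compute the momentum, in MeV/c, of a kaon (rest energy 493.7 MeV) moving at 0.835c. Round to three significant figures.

749 MeV/c

With β = 0.835, γ = 1/√(1 − 0.835²) = 1/√0.302775 = 1.8174.
Momentum: p = γβ·mc = 1.8174 × 0.835 × 493.7 MeV/c = 749 MeV/c.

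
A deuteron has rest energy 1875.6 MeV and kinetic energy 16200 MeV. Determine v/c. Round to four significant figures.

0.9946

γ = 1 + K/(mc²) = 1 + 16200/1875.6 = 9.6372.
β = √(1 − 1/γ²) = √(1 − 0.0107671) = √0.9892329 = 0.9946.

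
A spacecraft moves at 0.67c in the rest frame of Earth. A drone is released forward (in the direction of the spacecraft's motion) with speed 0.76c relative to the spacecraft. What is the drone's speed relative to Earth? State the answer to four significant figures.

Relativistic velocity addition: u = (u' + v)/(1 + u'v/c²), with u' = 0.76c and v = 0.67c.
Numerator: 0.76 + 0.67 = 1.43. Denominator: 1 + (0.76)(0.67) = 1.5092.
u = 1.43/1.5092 = 0.94752, so the speed is 0.9475c.

0.9475c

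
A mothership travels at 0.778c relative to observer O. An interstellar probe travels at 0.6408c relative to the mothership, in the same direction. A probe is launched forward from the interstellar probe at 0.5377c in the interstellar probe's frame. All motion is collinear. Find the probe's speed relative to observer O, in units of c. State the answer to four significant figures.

First combine the probe and interstellar probe (S''→S'): u₁ = (0.5377 + 0.6408)/(1 + 0.5377×0.6408) = 1.1785/1.34455816 = 0.8765.
Then combine with the mothership (S'→S): u = (0.8765 + 0.778)/(1 + 0.8765×0.778) = 1.6545/1.681917 = 0.9837.

0.9837c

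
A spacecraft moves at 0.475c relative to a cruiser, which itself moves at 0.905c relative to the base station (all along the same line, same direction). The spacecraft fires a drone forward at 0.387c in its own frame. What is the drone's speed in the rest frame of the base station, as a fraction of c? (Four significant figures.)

0.9844c

Compose velocities in two stages. Stage 1 (into S'): u₁ = (0.387+0.475)/(1+0.387×0.475) = 0.72815.
Stage 2 (into S): u = (0.72815+0.905)/(1+0.72815×0.905) = 0.98443, so the speed is 0.9844c.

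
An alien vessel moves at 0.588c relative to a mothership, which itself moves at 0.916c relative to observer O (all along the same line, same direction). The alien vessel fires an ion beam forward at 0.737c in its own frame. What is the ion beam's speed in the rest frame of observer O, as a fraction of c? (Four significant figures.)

0.9966c

First combine the ion beam and alien vessel (S''→S'): u₁ = (0.737 + 0.588)/(1 + 0.737×0.588) = 1.325/1.433356 = 0.9244.
Then combine with the mothership (S'→S): u = (0.9244 + 0.916)/(1 + 0.9244×0.916) = 1.8404/1.8467504 = 0.99656.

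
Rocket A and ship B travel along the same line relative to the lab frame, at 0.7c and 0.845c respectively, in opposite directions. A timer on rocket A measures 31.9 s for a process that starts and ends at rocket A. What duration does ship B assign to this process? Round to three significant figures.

The velocity of rocket A relative to ship B is (0.7 + 0.845)c / (1 + 0.7×0.845) = 0.97078c; relative speed 0.97078c.
At |u| = 0.97078c, γ = (1 − 0.942414)^(−1/2) = 4.1672.
Rocket A's interval is proper; time dilation gives Δt_B = γΔτ = 4.1672 × 31.9 s = 133 s.

133 s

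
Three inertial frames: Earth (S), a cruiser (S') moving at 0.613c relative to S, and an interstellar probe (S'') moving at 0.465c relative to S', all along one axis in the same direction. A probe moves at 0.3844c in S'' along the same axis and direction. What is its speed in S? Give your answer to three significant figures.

First combine the probe and interstellar probe (S''→S'): u₁ = (0.3844 + 0.465)/(1 + 0.3844×0.465) = 0.8494/1.178746 = 0.7206.
Then combine with the cruiser (S'→S): u = (0.7206 + 0.613)/(1 + 0.7206×0.613) = 1.3336/1.4417278 = 0.925.

0.925c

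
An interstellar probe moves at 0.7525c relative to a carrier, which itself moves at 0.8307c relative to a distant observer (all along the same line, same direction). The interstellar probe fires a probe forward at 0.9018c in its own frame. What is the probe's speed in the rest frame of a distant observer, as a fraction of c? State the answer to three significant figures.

Apply u = (u'+v)/(1+u'v) twice. Probe in the carrier frame: (0.9018+0.7525)/(1+0.9018·0.7525) = 1.6543/1.6786045 = 0.98552c.
That velocity, transformed to the rest frame of a distant observer: (0.98552+0.8307)/(1+0.98552·0.8307) = 1.81622/1.818671464 = 0.99865c.

0.999c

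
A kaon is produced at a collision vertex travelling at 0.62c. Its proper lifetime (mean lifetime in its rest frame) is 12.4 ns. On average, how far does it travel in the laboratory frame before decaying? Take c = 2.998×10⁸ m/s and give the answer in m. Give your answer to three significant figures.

γ = 1/√(1 − β²) = 1/√(1 − 0.3844) = 1/√0.6156 = 1/0.784602 = 1.2745.
Lab-frame lifetime: Δt = γτ = 1.2745 × 12.4 ns = 15.804 ns.
Distance: d = vΔt = 0.62 × 2.998×10⁸ m/s × 1.5804×10^-8 s = 2.94 m.

2.94 m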